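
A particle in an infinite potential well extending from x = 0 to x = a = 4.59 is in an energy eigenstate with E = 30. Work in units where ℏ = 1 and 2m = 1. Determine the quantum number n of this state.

From E_n = n²π²ℏ²/(2ma²) invert to n = √(2ma²E)/(πℏ).
n = (4.59/π) × √(2 × 0.5 × 30) = 8.002 → n = 8.

n = 8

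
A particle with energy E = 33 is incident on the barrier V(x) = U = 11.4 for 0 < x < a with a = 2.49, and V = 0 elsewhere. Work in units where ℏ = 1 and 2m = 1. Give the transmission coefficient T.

T = 0.969

Above the barrier the interior wavenumber is k₂ = √(2m(E − U))/ℏ = 4.648, giving phase k₂a = 11.57.
Matching at both interfaces gives T⁻¹ = 1 + U² sin²(k₂a) / [4E(E − U)] = 1.032, hence T = 0.969.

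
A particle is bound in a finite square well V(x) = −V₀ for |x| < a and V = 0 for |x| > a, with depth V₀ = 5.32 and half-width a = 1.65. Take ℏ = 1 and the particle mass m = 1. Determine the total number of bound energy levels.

The dimensionless depth is z₀ = a√(2mV₀)/ℏ = 1.65 × √(10.64) = 5.382.
The even/odd transcendental equations gain one root per π/2 in z₀, giving N = 1 + ⌊2z₀/π⌋ = 1 + ⌊3.426⌋ = 4.

N = 4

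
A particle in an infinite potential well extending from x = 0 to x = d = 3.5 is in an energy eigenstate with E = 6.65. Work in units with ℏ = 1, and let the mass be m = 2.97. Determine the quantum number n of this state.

n = 7

For an infinite well E_n = n²π²ℏ²/(2md²), so n = (d/πℏ)√(2mE).
n = (3.5/π) × √(2 × 2.97 × 6.65) = 7.002 → n = 7.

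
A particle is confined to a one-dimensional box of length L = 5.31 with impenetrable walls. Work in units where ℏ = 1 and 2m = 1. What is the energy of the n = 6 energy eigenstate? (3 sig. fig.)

The infinite-well eigenfunctions ψ_n = √(2/L) sin(nπx/L) vanish at both walls, giving E_n = n²π²ℏ²/(2mL²).
E_6 = 6² × π² / (2 × 0.5 × 5.31²) = 12.60.

E = 12.6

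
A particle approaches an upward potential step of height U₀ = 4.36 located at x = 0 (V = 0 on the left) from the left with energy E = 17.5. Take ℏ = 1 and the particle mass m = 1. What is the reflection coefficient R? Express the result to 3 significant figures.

R = 0.00511

The wavenumbers are k₁ = √(2mE)/ℏ = 5.916 on the left and k₂ = √(2m(E − U₀))/ℏ = 5.126 on the right.
Matching ψ and ψ′ at x = 0 gives r = (k₁ − k₂)/(k₁ + k₂), so R = r² = 0.005114 and T = 1 − R = 0.9949.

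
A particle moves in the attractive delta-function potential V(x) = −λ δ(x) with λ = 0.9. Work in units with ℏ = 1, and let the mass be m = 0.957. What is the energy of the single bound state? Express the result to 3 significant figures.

E = -0.388

The bound state is ψ(x) = √κ e^{−κ|x|}. The derivative jump ψ'(0⁺) − ψ'(0⁻) = −(2mλ/ℏ²)ψ(0) fixes κ = mλ/ℏ² = 0.8613.
Then E = −ℏ²κ²/(2m) = −mλ²/(2ℏ²) = -0.3876.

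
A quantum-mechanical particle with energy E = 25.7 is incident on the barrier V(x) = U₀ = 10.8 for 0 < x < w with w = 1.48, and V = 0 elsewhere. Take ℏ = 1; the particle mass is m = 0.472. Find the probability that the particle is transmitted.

E > U₀: inside the barrier k₂ = √(2m(E − U₀))/ℏ = 3.750, k₂w = 5.551.
T = [1 + U₀² sin²(k₂w) / (4E(E − U₀))]⁻¹ = 1/1.034 = 0.967.

T = 0.967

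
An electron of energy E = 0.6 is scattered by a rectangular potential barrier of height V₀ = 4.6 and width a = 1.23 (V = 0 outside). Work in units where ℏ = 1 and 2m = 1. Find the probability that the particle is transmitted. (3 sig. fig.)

E < V₀: inside the barrier ψ ∝ e^{±κx} with κ = √(2m(V₀ − E))/ℏ = 2.000.
κa = 2.460, sinh(κa) = 5.810.
The exact tunnelling result is T⁻¹ = 1 + V₀² sinh²(κa) / [4E(V₀ − E)] = 75.40, so T = 0.0133.

T = 0.0133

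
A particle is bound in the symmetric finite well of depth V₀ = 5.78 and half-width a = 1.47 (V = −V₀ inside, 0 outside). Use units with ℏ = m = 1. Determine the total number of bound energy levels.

The dimensionless depth is z₀ = a√(2mV₀)/ℏ = 1.47 × √(11.56) = 4.998.
A new bound state (alternating even/odd) appears each time z₀ passes a multiple of π/2, so N = ⌊2z₀/π⌋ + 1 = ⌊3.182⌋ + 1 = 4.

N = 4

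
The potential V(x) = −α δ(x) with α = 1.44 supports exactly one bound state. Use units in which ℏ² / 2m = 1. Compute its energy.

The bound state is ψ(x) = √κ e^{−κ|x|}. The derivative jump ψ'(0⁺) − ψ'(0⁻) = −(2mα/ℏ²)ψ(0) fixes κ = mα/ℏ² = 0.7200.
Then E = −ℏ²κ²/(2m) = −mα²/(2ℏ²) = -0.5184.

E = -0.518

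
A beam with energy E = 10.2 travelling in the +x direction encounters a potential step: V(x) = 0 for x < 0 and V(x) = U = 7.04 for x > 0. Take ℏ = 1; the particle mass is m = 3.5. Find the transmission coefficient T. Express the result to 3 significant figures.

The wavenumbers are k₁ = √(2mE)/ℏ = 8.450 on the left and k₂ = √(2m(E − U))/ℏ = 4.703 on the right.
Matching ψ and ψ′ at x = 0 gives r = (k₁ − k₂)/(k₁ + k₂), so R = r² = 0.08114 and T = 1 − R = 0.9189.

T = 0.919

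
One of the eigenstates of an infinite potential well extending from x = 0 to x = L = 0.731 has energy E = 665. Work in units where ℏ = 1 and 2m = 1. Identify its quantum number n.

n = 6

For an infinite well E_n = n²π²ℏ²/(2mL²), so n = (L/πℏ)√(2mE).
n = (0.731/π) × √(2 × 0.5 × 665) = 6.000 → n = 6.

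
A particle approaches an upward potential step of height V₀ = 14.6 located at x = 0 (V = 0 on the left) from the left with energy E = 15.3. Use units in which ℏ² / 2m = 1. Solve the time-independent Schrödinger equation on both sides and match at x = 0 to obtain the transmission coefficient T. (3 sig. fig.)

T = 0.581

On each side the TISE gives plane waves with k = √(2m(E − V))/ℏ: k₁ = √(2·½·15.3) = 3.912, k₂ = √(2·½·0.7) = 0.8367.
Matching ψ and ψ′ at x = 0 gives r = (k₁ − k₂)/(k₁ + k₂), so R = r² = 0.4194 and T = 1 − R = 0.5806.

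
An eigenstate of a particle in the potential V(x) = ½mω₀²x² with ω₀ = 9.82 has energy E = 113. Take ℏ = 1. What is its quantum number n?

Invert E_n = (n + ½)ℏω₀: n = E/ℏω₀ − ½ = 11.007, so n = 11.

n = 11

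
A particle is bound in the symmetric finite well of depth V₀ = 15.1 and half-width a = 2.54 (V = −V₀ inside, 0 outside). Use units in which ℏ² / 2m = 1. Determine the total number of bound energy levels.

N = 7

The dimensionless depth is z₀ = a√(2mV₀)/ℏ = 2.54 × √(15.10) = 9.870.
A new bound state (alternating even/odd) appears each time z₀ passes a multiple of π/2, so N = ⌊2z₀/π⌋ + 1 = ⌊6.284⌋ + 1 = 7.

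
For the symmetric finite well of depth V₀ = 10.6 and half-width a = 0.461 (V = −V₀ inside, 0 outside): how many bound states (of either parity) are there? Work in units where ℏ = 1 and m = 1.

N = 2

The dimensionless depth is z₀ = a√(2mV₀)/ℏ = 0.461 × √(21.20) = 2.123.
The even/odd transcendental equations gain one root per π/2 in z₀, giving N = 1 + ⌊2z₀/π⌋ = 1 + ⌊1.351⌋ = 2.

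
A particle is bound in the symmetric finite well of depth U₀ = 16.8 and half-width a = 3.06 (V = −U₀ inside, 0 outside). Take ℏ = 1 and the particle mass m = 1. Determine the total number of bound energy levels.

N = 12

The dimensionless depth is z₀ = a√(2mU₀)/ℏ = 3.06 × √(33.60) = 17.74.
The even/odd transcendental equations gain one root per π/2 in z₀, giving N = 1 + ⌊2z₀/π⌋ = 1 + ⌊11.29⌋ = 12.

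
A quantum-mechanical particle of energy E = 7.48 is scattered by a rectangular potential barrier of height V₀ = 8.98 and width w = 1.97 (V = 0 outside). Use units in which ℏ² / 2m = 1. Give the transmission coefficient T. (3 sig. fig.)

T = 0.0178

E < V₀: inside the barrier ψ ∝ e^{±κx} with κ = √(2m(V₀ − E))/ℏ = 1.225.
κw = 2.413, sinh(κw) = 5.538.
Matching ψ, ψ′ at both faces gives T = [1 + V₀² sinh²(κw) / (4E(V₀ − E))]⁻¹ = 1/56.10 = 0.0178.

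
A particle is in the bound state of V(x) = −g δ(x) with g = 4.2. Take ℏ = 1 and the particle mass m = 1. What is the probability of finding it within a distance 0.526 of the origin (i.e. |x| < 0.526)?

P = 0.988

The normalised bound state is ψ = √κ e^{−κ|x|} with κ = mg/ℏ² = 4.200.
P(|x| < d) = ∫_{−d}^{d} κ e^{−2κ|x|} dx = 1 − e^{−2κd} = 1 − e^{−4.418} = 0.9879.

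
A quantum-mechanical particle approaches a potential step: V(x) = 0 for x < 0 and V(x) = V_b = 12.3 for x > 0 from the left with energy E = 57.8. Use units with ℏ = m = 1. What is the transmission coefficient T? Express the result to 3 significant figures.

T = 0.996

The wavenumbers are k₁ = √(2mE)/ℏ = 10.75 on the left and k₂ = √(2m(E − V_b))/ℏ = 9.539 on the right.
Matching ψ and ψ′ at x = 0 gives r = (k₁ − k₂)/(k₁ + k₂), so R = r² = 0.003570 and T = 1 − R = 0.9964.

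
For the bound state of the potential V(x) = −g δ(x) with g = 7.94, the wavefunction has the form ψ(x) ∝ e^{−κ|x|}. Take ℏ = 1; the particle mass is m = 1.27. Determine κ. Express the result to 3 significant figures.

Integrate −(ℏ²/2m)ψ'' − gδ(x)ψ = Eψ from −ε to +ε: the ψ'' term gives ψ'(0⁺) − ψ'(0⁻) and the δ term gives −(2mg/ℏ²)ψ(0).
With ψ ∝ e^{−κ|x|} this yields −2κ = −2mg/ℏ², so κ = mg/ℏ² = 10.08.

κ = 10.1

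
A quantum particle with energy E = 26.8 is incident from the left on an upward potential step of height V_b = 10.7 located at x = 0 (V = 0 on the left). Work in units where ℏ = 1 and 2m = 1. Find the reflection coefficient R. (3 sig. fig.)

The wavenumbers are k₁ = √(2mE)/ℏ = 5.177 on the left and k₂ = √(2m(E − V_b))/ℏ = 4.012 on the right.
Continuity of ψ and ψ′ at the step yields the reflection amplitude r = (k₁ − k₂)/(k₁ + k₂) = 0.1267; thus R = |r|² = 0.01606, T = 0.9839.

R = 0.0161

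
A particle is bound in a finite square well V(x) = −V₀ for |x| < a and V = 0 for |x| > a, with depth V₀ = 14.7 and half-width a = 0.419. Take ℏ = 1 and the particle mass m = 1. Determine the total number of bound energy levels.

The dimensionless depth is z₀ = a√(2mV₀)/ℏ = 0.419 × √(29.40) = 2.272.
The even/odd transcendental equations gain one root per π/2 in z₀, giving N = 1 + ⌊2z₀/π⌋ = 1 + ⌊1.446⌋ = 2.

N = 2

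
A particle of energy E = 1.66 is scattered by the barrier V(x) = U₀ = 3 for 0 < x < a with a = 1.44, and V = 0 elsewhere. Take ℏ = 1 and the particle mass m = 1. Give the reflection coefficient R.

E < U₀: inside the barrier ψ ∝ e^{±κx} with κ = √(2m(U₀ − E))/ℏ = 1.637.
κa = 2.357, sinh(κa) = 5.234.
Matching ψ, ψ′ at both faces gives T = [1 + U₀² sinh²(κa) / (4E(U₀ − E))]⁻¹ = 1/28.71 = 0.0348.
R = 1 − T = 0.965.

R = 0.965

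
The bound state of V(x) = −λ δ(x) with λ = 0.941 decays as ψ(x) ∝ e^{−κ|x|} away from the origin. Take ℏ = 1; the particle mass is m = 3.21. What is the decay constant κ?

Integrate −(ℏ²/2m)ψ'' − λδ(x)ψ = Eψ from −ε to +ε: the ψ'' term gives ψ'(0⁺) − ψ'(0⁻) and the δ term gives −(2mλ/ℏ²)ψ(0).
With ψ ∝ e^{−κ|x|} this yields −2κ = −2mλ/ℏ², so κ = mλ/ℏ² = 3.021.

κ = 3.02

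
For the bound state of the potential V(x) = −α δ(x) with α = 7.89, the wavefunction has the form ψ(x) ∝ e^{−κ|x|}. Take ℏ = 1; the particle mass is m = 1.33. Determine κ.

κ = 10.5

Integrate −(ℏ²/2m)ψ'' − αδ(x)ψ = Eψ from −ε to +ε: the ψ'' term gives ψ'(0⁺) − ψ'(0⁻) and the δ term gives −(2mα/ℏ²)ψ(0).
With ψ ∝ e^{−κ|x|} this yields −2κ = −2mα/ℏ², so κ = mα/ℏ² = 10.49.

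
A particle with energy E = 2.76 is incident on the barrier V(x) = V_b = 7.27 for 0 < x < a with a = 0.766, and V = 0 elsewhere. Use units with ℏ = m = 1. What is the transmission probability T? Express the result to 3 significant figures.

T = 0.0372

E < V_b: inside the barrier ψ ∝ e^{±κx} with κ = √(2m(V_b − E))/ℏ = 3.003.
κa = 2.301, sinh(κa) = 4.940.
The exact tunnelling result is T⁻¹ = 1 + V_b² sinh²(κa) / [4E(V_b − E)] = 26.90, so T = 0.0372.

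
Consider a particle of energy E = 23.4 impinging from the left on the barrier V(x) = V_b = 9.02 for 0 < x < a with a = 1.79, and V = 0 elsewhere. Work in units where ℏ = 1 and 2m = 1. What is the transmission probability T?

T = 0.986

Above the barrier the interior wavenumber is k₂ = √(2m(E − V_b))/ℏ = 3.792, giving phase k₂a = 6.788.
Matching at both interfaces gives T⁻¹ = 1 + V_b² sin²(k₂a) / [4E(E − V_b)] = 1.014, hence T = 0.986.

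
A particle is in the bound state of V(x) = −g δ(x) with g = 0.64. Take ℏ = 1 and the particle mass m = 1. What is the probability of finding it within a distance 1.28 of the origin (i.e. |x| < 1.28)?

The normalised bound state is ψ = √κ e^{−κ|x|} with κ = mg/ℏ² = 0.6400.
P(|x| < d) = ∫_{−d}^{d} κ e^{−2κ|x|} dx = 1 − e^{−2κd} = 1 − e^{−1.638} = 0.8057.

P = 0.806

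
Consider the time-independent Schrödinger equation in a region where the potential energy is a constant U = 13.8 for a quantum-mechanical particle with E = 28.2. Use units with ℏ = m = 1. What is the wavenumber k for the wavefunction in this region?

k = 5.37

With E > U the solution is oscillatory, ψ ∝ e^{±ikx} with k = √(2m(E − U))/ℏ.
k = √(2 × 1 × 14.4) = 5.367.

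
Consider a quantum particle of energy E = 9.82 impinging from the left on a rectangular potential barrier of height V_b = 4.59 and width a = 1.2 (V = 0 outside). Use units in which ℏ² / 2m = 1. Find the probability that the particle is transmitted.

E > V_b: inside the barrier k₂ = √(2m(E − V_b))/ℏ = 2.287, k₂a = 2.744.
T = [1 + V_b² sin²(k₂a) / (4E(E − V_b))]⁻¹ = 1/1.015 = 0.985.

T = 0.985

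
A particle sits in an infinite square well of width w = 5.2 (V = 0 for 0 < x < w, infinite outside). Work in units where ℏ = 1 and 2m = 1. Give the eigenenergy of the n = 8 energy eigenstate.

E = 23.4

Requiring ψ(0) = ψ(w) = 0 quantises k = nπ/w, hence E_n = ℏ²k²/2m = n²π²ℏ²/(2mw²).
E_8 = 8² × π² / (2 × 0.5 × 5.2²) = 23.36.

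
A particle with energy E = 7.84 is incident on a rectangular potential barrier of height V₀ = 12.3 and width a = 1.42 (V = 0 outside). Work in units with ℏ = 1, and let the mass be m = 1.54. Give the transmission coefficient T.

E < V₀: inside the barrier ψ ∝ e^{±κx} with κ = √(2m(V₀ − E))/ℏ = 3.706.
κa = 5.263, sinh(κa) = 96.52.
Matching ψ, ψ′ at both faces gives T = [1 + V₀² sinh²(κa) / (4E(V₀ − E))]⁻¹ = 1/10080 = 0.0000992.

T = 0.0000992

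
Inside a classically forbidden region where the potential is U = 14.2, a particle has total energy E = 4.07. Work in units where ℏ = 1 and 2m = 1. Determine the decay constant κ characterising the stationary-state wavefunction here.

κ = 3.18

Since E < U the TISE in this region is ψ'' = κ²ψ with κ = √(2m(U − E))/ℏ.
κ = √(2 × 0.5 × 10.13) = 3.183.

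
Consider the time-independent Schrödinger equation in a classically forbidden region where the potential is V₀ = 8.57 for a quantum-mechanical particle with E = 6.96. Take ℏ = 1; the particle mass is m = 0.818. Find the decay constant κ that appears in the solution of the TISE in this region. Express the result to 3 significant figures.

Since E < V₀ the TISE in this region is ψ'' = κ²ψ with κ = √(2m(V₀ − E))/ℏ.
κ = √(2 × 0.818 × 1.61) = 1.623.

κ = 1.62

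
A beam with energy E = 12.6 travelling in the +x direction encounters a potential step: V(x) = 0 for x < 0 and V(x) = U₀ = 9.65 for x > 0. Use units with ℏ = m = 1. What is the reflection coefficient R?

R = 0.121

On each side the TISE gives plane waves with k = √(2m(E − V))/ℏ: k₁ = √(2·1·12.6) = 5.020, k₂ = √(2·1·2.95) = 2.429.
Matching ψ and ψ′ at x = 0 gives r = (k₁ − k₂)/(k₁ + k₂), so R = r² = 0.1210 and T = 1 − R = 0.8790.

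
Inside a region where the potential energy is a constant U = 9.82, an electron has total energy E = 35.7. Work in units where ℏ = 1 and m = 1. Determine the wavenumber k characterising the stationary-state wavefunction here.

With E > U the solution is oscillatory, ψ ∝ e^{±ikx} with k = √(2m(E − U))/ℏ.
k = √(2 × 1 × 25.88) = 7.194.

k = 7.19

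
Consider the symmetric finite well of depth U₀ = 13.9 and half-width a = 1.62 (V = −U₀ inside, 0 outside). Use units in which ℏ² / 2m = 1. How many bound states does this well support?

The dimensionless depth is z₀ = a√(2mU₀)/ℏ = 1.62 × √(13.90) = 6.040.
The even/odd transcendental equations gain one root per π/2 in z₀, giving N = 1 + ⌊2z₀/π⌋ = 1 + ⌊3.845⌋ = 4.

N = 4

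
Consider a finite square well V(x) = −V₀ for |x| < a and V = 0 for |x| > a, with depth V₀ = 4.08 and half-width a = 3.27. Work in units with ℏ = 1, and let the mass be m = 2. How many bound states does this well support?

Define the well-strength parameter z₀ = (a/ℏ)√(2mV₀) = 3.27 × √(2·2·4.08) = 13.21.
The even/odd transcendental equations gain one root per π/2 in z₀, giving N = 1 + ⌊2z₀/π⌋ = 1 + ⌊8.410⌋ = 9.

N = 9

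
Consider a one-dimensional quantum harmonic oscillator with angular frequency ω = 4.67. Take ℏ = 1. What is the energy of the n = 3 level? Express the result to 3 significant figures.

Using E_n = (n + ½)ℏω: E_3 = 3.5 × 4.67 = 16.35.

E = 16.3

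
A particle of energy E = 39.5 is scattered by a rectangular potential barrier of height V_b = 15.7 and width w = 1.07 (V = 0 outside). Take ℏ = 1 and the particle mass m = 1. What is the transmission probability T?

Above the barrier the interior wavenumber is k₂ = √(2m(E − V_b))/ℏ = 6.899, giving phase k₂w = 7.382.
Matching at both interfaces gives T⁻¹ = 1 + V_b² sin²(k₂w) / [4E(E − V_b)] = 1.052, hence T = 0.951.

T = 0.951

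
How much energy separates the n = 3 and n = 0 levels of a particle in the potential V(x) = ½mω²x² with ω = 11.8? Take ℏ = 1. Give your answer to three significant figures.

E_n = ℏω(n + ½), so ΔE = (3 − 0) ℏω = 3 × 11.8 = 35.40.

ΔE = 35.4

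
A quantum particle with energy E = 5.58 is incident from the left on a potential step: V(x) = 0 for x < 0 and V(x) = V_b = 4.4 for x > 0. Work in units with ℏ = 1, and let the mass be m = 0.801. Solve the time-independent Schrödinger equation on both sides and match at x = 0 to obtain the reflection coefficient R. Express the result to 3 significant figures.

On each side the TISE gives plane waves with k = √(2m(E − V))/ℏ: k₁ = √(2·0.801·5.58) = 2.990, k₂ = √(2·0.801·1.18) = 1.375.
Matching ψ and ψ′ at x = 0 gives r = (k₁ − k₂)/(k₁ + k₂), so R = r² = 0.1369 and T = 1 − R = 0.8631.

R = 0.137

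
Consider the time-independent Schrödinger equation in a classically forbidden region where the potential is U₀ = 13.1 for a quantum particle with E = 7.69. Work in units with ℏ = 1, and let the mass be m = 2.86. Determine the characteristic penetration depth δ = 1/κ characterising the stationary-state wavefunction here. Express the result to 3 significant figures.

Since E < U₀ the TISE in this region is ψ'' = κ²ψ with κ = √(2m(U₀ − E))/ℏ.
κ = √(2 × 2.86 × 5.41) = 5.563. The penetration depth is δ = 1/κ = 0.180.

δ = 0.180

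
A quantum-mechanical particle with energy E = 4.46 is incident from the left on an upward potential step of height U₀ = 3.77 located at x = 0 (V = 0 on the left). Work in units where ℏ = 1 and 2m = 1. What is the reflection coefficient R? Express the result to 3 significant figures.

The wavenumbers are k₁ = √(2mE)/ℏ = 2.112 on the left and k₂ = √(2m(E − U₀))/ℏ = 0.8307 on the right.
Continuity of ψ and ψ′ at the step yields the reflection amplitude r = (k₁ − k₂)/(k₁ + k₂) = 0.4354; thus R = |r|² = 0.1896, T = 0.8104.

R = 0.190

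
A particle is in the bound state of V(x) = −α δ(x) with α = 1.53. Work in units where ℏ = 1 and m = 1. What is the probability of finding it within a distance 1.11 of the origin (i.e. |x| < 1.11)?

The normalised bound state is ψ = √κ e^{−κ|x|} with κ = mα/ℏ² = 1.530.
P(|x| < d) = ∫_{−d}^{d} κ e^{−2κ|x|} dx = 1 − e^{−2κd} = 1 − e^{−3.397} = 0.9665.

P = 0.967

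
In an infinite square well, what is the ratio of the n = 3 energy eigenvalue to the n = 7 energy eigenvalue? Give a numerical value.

E_n = n²π²ℏ²/(2mL²) so the ratio is n₂²/n₁² = 9/49 = 0.183673.

0.183673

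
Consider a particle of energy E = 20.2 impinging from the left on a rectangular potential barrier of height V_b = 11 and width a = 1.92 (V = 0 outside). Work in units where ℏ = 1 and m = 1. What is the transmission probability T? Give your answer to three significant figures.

T = 0.877

Above the barrier the interior wavenumber is k₂ = √(2m(E − V_b))/ℏ = 4.290, giving phase k₂a = 8.236.
T = [1 + V_b² sin²(k₂a) / (4E(E − V_b))]⁻¹ = 1/1.140 = 0.877.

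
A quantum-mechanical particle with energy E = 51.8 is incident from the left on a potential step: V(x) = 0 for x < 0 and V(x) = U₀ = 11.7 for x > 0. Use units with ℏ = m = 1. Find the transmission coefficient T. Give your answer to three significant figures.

The wavenumbers are k₁ = √(2mE)/ℏ = 10.18 on the left and k₂ = √(2m(E − U₀))/ℏ = 8.955 on the right.
Continuity of ψ and ψ′ at the step yields the reflection amplitude r = (k₁ − k₂)/(k₁ + k₂) = 0.06392; thus R = |r|² = 0.004085, T = 0.9959.

T = 0.996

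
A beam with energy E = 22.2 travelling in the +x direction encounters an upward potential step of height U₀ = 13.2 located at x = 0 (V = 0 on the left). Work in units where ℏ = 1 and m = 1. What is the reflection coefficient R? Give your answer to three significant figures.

On each side the TISE gives plane waves with k = √(2m(E − V))/ℏ: k₁ = √(2·1·22.2) = 6.663, k₂ = √(2·1·9) = 4.243.
Continuity of ψ and ψ′ at the step yields the reflection amplitude r = (k₁ − k₂)/(k₁ + k₂) = 0.2220; thus R = |r|² = 0.04927, T = 0.9507.

R = 0.0493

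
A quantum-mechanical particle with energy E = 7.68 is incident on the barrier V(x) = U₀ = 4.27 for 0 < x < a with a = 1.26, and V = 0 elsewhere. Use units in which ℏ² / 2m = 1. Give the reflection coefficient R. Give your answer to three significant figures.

E > U₀: inside the barrier k₂ = √(2m(E − U₀))/ℏ = 1.847, k₂a = 2.327.
T = [1 + U₀² sin²(k₂a) / (4E(E − U₀))]⁻¹ = 1/1.092 = 0.916.
R = 1 − T = 0.0844.

R = 0.0844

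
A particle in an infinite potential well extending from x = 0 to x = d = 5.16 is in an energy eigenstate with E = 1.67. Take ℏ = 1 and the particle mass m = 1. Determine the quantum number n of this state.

n = 3

For an infinite well E_n = n²π²ℏ²/(2md²), so n = (d/πℏ)√(2mE).
n = (5.16/π) × √(2 × 1 × 1.67) = 3.002 → n = 3.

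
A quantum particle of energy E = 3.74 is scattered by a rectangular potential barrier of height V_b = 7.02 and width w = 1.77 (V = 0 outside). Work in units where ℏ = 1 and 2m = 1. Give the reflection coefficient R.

R = 0.993

E < V_b: inside the barrier ψ ∝ e^{±κx} with κ = √(2m(V_b − E))/ℏ = 1.811.
κw = 3.206, sinh(κw) = 12.31.
The exact tunnelling result is T⁻¹ = 1 + V_b² sinh²(κw) / [4E(V_b − E)] = 153.3, so T = 0.00652.
R = 1 − T = 0.993.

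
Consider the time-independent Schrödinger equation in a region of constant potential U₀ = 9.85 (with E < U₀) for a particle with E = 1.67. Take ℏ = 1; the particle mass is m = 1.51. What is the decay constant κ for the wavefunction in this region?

Since E < U₀ the TISE in this region is ψ'' = κ²ψ with κ = √(2m(U₀ − E))/ℏ.
κ = √(2 × 1.51 × 8.18) = 4.970.

κ = 4.97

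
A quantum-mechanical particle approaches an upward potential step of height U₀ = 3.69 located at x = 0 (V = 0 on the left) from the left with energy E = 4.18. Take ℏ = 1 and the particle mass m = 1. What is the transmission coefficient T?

The wavenumbers are k₁ = √(2mE)/ℏ = 2.891 on the left and k₂ = √(2m(E − U₀))/ℏ = 0.9899 on the right.
Continuity of ψ and ψ′ at the step yields the reflection amplitude r = (k₁ − k₂)/(k₁ + k₂) = 0.4899; thus R = |r|² = 0.2400, T = 0.7600.

T = 0.760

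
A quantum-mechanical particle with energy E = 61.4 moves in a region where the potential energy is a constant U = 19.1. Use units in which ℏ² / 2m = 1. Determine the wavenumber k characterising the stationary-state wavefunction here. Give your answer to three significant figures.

With E > U the solution is oscillatory, ψ ∝ e^{±ikx} with k = √(2m(E − U))/ℏ.
k = √(2 × 0.5 × 42.3) = 6.504.

k = 6.50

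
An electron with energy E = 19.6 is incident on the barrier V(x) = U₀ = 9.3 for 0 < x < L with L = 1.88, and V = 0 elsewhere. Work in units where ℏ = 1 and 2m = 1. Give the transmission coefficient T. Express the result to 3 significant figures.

T = 0.994

E > U₀: inside the barrier k₂ = √(2m(E − U₀))/ℏ = 3.209, k₂L = 6.034.
Matching at both interfaces gives T⁻¹ = 1 + U₀² sin²(k₂L) / [4E(E − U₀)] = 1.007, hence T = 0.994.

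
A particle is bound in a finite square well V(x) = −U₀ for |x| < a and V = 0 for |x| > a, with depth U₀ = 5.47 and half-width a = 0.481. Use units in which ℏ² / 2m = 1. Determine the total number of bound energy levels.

The dimensionless depth is z₀ = a√(2mU₀)/ℏ = 0.481 × √(5.470) = 1.125.
The even/odd transcendental equations gain one root per π/2 in z₀, giving N = 1 + ⌊2z₀/π⌋ = 1 + ⌊0.7162⌋ = 1.

N = 1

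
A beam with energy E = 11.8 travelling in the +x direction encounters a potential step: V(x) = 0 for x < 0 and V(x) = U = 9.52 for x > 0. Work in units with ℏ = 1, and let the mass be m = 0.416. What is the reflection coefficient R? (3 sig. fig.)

On each side the TISE gives plane waves with k = √(2m(E − V))/ℏ: k₁ = √(2·0.416·11.8) = 3.133, k₂ = √(2·0.416·2.28) = 1.377.
Continuity of ψ and ψ′ at the step yields the reflection amplitude r = (k₁ − k₂)/(k₁ + k₂) = 0.3893; thus R = |r|² = 0.1516, T = 0.8484.

R = 0.152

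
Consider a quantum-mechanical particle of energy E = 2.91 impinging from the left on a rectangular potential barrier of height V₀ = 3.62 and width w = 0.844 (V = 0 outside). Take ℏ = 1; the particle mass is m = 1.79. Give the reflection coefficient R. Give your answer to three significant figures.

Since E < V₀ the interior solution is evanescent with decay constant κ = √(2m(V₀ − E))/ℏ = 1.594.
κw = 1.346, sinh(κw) = 1.790.
The exact tunnelling result is T⁻¹ = 1 + V₀² sinh²(κw) / [4E(V₀ − E)] = 6.081, so T = 0.164.
R = 1 − T = 0.836.

R = 0.836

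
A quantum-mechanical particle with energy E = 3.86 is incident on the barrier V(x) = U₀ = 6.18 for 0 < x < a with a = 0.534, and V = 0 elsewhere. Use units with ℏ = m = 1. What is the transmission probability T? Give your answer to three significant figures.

Since E < U₀ the interior solution is evanescent with decay constant κ = √(2m(U₀ − E))/ℏ = 2.154.
κa = 1.150, sinh(κa) = 1.421.
The exact tunnelling result is T⁻¹ = 1 + U₀² sinh²(κa) / [4E(U₀ − E)] = 3.154, so T = 0.317.

T = 0.317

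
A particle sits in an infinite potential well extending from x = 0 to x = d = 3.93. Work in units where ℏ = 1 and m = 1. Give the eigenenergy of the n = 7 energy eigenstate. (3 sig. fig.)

The infinite-well eigenfunctions ψ_n = √(2/d) sin(nπx/d) vanish at both walls, giving E_n = n²π²ℏ²/(2md²).
E_7 = 7² × π² / (2 × 1 × 3.93²) = 15.66.

E = 15.7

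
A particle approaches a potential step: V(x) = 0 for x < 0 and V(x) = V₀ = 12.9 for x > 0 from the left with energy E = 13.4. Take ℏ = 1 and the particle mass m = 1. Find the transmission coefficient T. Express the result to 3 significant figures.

T = 0.543

On each side the TISE gives plane waves with k = √(2m(E − V))/ℏ: k₁ = √(2·1·13.4) = 5.177, k₂ = √(2·1·0.5) = 1.000.
Matching ψ and ψ′ at x = 0 gives r = (k₁ − k₂)/(k₁ + k₂), so R = r² = 0.4573 and T = 1 − R = 0.5427.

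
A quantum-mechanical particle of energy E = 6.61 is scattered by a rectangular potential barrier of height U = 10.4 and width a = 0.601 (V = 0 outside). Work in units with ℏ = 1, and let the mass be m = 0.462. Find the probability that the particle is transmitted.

E < U: inside the barrier ψ ∝ e^{±κx} with κ = √(2m(U − E))/ℏ = 1.871.
κa = 1.125, sinh(κa) = 1.377.
Matching ψ, ψ′ at both faces gives T = [1 + U² sinh²(κa) / (4E(U − E))]⁻¹ = 1/3.047 = 0.328.

T = 0.328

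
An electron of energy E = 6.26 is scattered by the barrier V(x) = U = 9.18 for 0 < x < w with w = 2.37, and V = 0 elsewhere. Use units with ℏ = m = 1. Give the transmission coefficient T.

E < U: inside the barrier ψ ∝ e^{±κx} with κ = √(2m(U − E))/ℏ = 2.417.
κw = 5.727, sinh(κw) = 153.6.
The exact tunnelling result is T⁻¹ = 1 + U² sinh²(κw) / [4E(U − E)] = 27190, so T = 0.0000368.

T = 0.0000368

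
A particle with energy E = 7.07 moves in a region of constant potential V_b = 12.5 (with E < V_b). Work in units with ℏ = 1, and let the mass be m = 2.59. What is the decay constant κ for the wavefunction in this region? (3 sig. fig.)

Since E < V_b the TISE in this region is ψ'' = κ²ψ with κ = √(2m(V_b − E))/ℏ.
κ = √(2 × 2.59 × 5.43) = 5.304.

κ = 5.30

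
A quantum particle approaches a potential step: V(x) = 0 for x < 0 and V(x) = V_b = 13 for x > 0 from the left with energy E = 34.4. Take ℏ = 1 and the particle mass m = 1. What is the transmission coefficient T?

The wavenumbers are k₁ = √(2mE)/ℏ = 8.295 on the left and k₂ = √(2m(E − V_b))/ℏ = 6.542 on the right.
Continuity of ψ and ψ′ at the step yields the reflection amplitude r = (k₁ − k₂)/(k₁ + k₂) = 0.1181; thus R = |r|² = 0.01395, T = 0.9860.

T = 0.986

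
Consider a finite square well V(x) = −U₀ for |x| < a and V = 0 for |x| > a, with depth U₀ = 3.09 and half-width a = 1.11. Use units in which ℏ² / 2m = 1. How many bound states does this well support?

N = 2

The dimensionless depth is z₀ = a√(2mU₀)/ℏ = 1.11 × √(3.090) = 1.951.
The even/odd transcendental equations gain one root per π/2 in z₀, giving N = 1 + ⌊2z₀/π⌋ = 1 + ⌊1.242⌋ = 2.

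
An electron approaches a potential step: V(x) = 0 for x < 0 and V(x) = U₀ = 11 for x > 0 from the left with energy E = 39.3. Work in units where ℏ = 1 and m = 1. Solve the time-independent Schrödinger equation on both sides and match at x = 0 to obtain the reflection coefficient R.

R = 0.00671

The wavenumbers are k₁ = √(2mE)/ℏ = 8.866 on the left and k₂ = √(2m(E − U₀))/ℏ = 7.523 on the right.
Matching ψ and ψ′ at x = 0 gives r = (k₁ − k₂)/(k₁ + k₂), so R = r² = 0.006709 and T = 1 − R = 0.9933.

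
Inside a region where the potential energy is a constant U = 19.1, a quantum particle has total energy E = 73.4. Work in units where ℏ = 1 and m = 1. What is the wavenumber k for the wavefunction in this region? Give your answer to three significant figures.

With E > U the solution is oscillatory, ψ ∝ e^{±ikx} with k = √(2m(E − U))/ℏ.
k = √(2 × 1 × 54.3) = 10.42.

k = 10.4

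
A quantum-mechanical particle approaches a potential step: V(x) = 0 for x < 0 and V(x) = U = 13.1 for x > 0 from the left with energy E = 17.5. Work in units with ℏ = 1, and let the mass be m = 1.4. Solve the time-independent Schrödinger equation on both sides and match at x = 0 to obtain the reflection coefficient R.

R = 0.110

On each side the TISE gives plane waves with k = √(2m(E − V))/ℏ: k₁ = √(2·1.4·17.5) = 7.000, k₂ = √(2·1.4·4.4) = 3.510.
Matching ψ and ψ′ at x = 0 gives r = (k₁ − k₂)/(k₁ + k₂), so R = r² = 0.1103 and T = 1 − R = 0.8897.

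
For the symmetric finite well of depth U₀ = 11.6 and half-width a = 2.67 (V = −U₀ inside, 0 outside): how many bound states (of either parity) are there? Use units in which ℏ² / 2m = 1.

The dimensionless depth is z₀ = a√(2mU₀)/ℏ = 2.67 × √(11.60) = 9.094.
The even/odd transcendental equations gain one root per π/2 in z₀, giving N = 1 + ⌊2z₀/π⌋ = 1 + ⌊5.789⌋ = 6.

N = 6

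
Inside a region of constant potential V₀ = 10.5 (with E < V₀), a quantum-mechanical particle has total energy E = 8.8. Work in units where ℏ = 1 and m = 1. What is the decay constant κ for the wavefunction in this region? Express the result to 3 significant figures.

Since E < V₀ the TISE in this region is ψ'' = κ²ψ with κ = √(2m(V₀ − E))/ℏ.
κ = √(2 × 1 × 1.7) = 1.844.

κ = 1.84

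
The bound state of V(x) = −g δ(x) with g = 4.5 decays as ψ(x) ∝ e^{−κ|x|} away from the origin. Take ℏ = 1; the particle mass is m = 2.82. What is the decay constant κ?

Integrating the TISE across x = 0 gives the cusp condition ψ'(0⁺) − ψ'(0⁻) = −(2mg/ℏ²)ψ(0).
With ψ ∝ e^{−κ|x|} this yields −2κ = −2mg/ℏ², so κ = mg/ℏ² = 12.69.

κ = 12.7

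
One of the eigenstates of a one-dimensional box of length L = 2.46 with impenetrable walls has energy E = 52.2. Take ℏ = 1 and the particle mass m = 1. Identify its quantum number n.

n = 8

For an infinite well E_n = n²π²ℏ²/(2mL²), so n = (L/πℏ)√(2mE).
n = (2.46/π) × √(2 × 1 × 52.2) = 8.001 → n = 8.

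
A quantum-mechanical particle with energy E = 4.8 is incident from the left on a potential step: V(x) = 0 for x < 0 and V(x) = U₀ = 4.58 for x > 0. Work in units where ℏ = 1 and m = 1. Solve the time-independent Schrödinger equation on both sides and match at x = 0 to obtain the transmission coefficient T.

The wavenumbers are k₁ = √(2mE)/ℏ = 3.098 on the left and k₂ = √(2m(E − U₀))/ℏ = 0.6633 on the right.
Continuity of ψ and ψ′ at the step yields the reflection amplitude r = (k₁ − k₂)/(k₁ + k₂) = 0.6473; thus R = |r|² = 0.4190, T = 0.5810.

T = 0.581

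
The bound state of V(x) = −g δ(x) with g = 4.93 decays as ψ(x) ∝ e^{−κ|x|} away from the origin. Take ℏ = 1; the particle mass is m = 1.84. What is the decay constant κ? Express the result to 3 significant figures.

κ = 9.07

Integrating the TISE across x = 0 gives the cusp condition ψ'(0⁺) − ψ'(0⁻) = −(2mg/ℏ²)ψ(0).
With ψ ∝ e^{−κ|x|} this yields −2κ = −2mg/ℏ², so κ = mg/ℏ² = 9.071.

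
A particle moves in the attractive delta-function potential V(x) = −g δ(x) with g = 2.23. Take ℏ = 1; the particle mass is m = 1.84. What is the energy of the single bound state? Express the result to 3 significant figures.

For x ≠ 0 the bound state is ψ ∝ e^{−κ|x|}; integrating the TISE across the delta gives the cusp condition 2κ = 2mg/ℏ², so κ = 4.103.
Then E = −ℏ²κ²/(2m) = −mg²/(2ℏ²) = -4.575.

E = -4.58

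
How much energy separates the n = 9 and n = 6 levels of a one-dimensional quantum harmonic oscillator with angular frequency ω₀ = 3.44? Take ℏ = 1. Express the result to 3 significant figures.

ΔE = 10.3

E_n = ℏω₀(n + ½), so ΔE = (9 − 6) ℏω₀ = 3 × 3.44 = 10.32.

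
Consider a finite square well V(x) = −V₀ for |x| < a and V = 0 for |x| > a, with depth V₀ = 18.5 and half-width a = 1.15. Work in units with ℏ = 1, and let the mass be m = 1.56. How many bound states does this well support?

The dimensionless depth is z₀ = a√(2mV₀)/ℏ = 1.15 × √(57.72) = 8.737.
The even/odd transcendental equations gain one root per π/2 in z₀, giving N = 1 + ⌊2z₀/π⌋ = 1 + ⌊5.562⌋ = 6.

N = 6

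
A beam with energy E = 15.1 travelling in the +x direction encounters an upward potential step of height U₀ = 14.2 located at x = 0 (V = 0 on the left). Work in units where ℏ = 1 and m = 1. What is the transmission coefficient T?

T = 0.631

On each side the TISE gives plane waves with k = √(2m(E − V))/ℏ: k₁ = √(2·1·15.1) = 5.495, k₂ = √(2·1·0.9) = 1.342.
Continuity of ψ and ψ′ at the step yields the reflection amplitude r = (k₁ − k₂)/(k₁ + k₂) = 0.6075; thus R = |r|² = 0.3691, T = 0.6309.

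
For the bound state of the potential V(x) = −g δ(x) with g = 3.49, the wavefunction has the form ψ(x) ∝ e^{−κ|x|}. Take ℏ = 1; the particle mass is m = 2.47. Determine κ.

Integrating the TISE across x = 0 gives the cusp condition ψ'(0⁺) − ψ'(0⁻) = −(2mg/ℏ²)ψ(0).
With ψ ∝ e^{−κ|x|} this yields −2κ = −2mg/ℏ², so κ = mg/ℏ² = 8.620.

κ = 8.62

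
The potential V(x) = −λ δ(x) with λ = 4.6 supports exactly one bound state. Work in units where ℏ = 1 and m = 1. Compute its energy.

E = -10.6

The bound state is ψ(x) = √κ e^{−κ|x|}. The derivative jump ψ'(0⁺) − ψ'(0⁻) = −(2mλ/ℏ²)ψ(0) fixes κ = mλ/ℏ² = 4.600.
Then E = −ℏ²κ²/(2m) = −mλ²/(2ℏ²) = -10.58.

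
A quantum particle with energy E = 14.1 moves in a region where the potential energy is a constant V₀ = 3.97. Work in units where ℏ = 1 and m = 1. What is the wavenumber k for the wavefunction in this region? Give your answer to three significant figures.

k = 4.50

With E > V₀ the solution is oscillatory, ψ ∝ e^{±ikx} with k = √(2m(E − V₀))/ℏ.
k = √(2 × 1 × 10.13) = 4.501.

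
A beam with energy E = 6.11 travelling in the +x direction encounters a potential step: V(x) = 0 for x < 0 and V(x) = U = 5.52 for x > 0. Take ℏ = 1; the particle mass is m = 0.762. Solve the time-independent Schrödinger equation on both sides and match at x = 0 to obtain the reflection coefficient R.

R = 0.277

On each side the TISE gives plane waves with k = √(2m(E − V))/ℏ: k₁ = √(2·0.762·6.11) = 3.051, k₂ = √(2·0.762·0.59) = 0.9482.
Continuity of ψ and ψ′ at the step yields the reflection amplitude r = (k₁ − k₂)/(k₁ + k₂) = 0.5258; thus R = |r|² = 0.2765, T = 0.7235.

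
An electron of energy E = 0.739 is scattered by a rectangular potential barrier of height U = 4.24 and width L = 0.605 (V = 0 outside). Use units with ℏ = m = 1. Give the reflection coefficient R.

E < U: inside the barrier ψ ∝ e^{±κx} with κ = √(2m(U − E))/ℏ = 2.646.
κL = 1.601, sinh(κL) = 2.378.
The exact tunnelling result is T⁻¹ = 1 + U² sinh²(κL) / [4E(U − E)] = 10.82, so T = 0.0924.
R = 1 − T = 0.908.

R = 0.908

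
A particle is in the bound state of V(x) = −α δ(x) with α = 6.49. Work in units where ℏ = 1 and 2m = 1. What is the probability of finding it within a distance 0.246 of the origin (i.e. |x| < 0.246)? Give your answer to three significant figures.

P = 0.797

The normalised bound state is ψ = √κ e^{−κ|x|} with κ = mα/ℏ² = 3.245.
P(|x| < d) = ∫_{−d}^{d} κ e^{−2κ|x|} dx = 1 − e^{−2κd} = 1 − e^{−1.597} = 0.7974.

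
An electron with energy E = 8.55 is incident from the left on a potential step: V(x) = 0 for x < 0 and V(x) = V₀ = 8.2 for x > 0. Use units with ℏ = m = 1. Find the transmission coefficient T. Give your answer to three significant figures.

The wavenumbers are k₁ = √(2mE)/ℏ = 4.135 on the left and k₂ = √(2m(E − V₀))/ℏ = 0.8367 on the right.
Matching ψ and ψ′ at x = 0 gives r = (k₁ − k₂)/(k₁ + k₂), so R = r² = 0.4402 and T = 1 − R = 0.5598.

T = 0.560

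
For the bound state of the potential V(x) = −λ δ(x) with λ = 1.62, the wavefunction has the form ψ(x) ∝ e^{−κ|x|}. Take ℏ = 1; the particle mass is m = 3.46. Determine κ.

κ = 5.61

Integrate −(ℏ²/2m)ψ'' − λδ(x)ψ = Eψ from −ε to +ε: the ψ'' term gives ψ'(0⁺) − ψ'(0⁻) and the δ term gives −(2mλ/ℏ²)ψ(0).
With ψ ∝ e^{−κ|x|} this yields −2κ = −2mλ/ℏ², so κ = mλ/ℏ² = 5.605.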